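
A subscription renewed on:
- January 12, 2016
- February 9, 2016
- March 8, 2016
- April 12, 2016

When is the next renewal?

May 10, 2016

These are Tuesdays at 28- or 35-day spacing (28, 28, 35).
The pattern: 2nd Tuesday of the month.
2nd Tuesday of May 2016: May 10, 2016.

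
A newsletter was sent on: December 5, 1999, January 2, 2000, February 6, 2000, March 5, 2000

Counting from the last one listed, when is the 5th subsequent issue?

All dates are Sundays, 28, 35, 28 days apart.
Specifically, the 1st Sunday of each month.
1st Sunday of April 2000: April 2, 2000.
1st Sunday of May 2000: May 7, 2000.
June 2000 — 1st Sunday is June 4, 2000.
1st Sunday of July 2000: July 2, 2000.
1st Sunday of August 2000: August 6, 2000.

August 6, 2000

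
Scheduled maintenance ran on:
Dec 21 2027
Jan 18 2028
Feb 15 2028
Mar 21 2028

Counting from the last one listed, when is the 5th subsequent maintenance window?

These are Tuesdays at 28- or 35-day spacing (28, 28, 35).
The pattern: 3rd Tuesday of the month.
April 2028 — 3rd Tuesday is Apr 18 2028.
3rd Tuesday of May 2028: May 16 2028.
3rd Tuesday of June 2028: Jun 20 2028.
July 2028 — 3rd Tuesday is Jul 18 2028.
August 2028 — 3rd Tuesday is Aug 15 2028.

Aug 15 2028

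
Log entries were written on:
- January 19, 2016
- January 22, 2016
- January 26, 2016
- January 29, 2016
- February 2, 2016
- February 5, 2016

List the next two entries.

February 9, 2016; February 12, 2016

The gap pattern 3, 4, 3, 4, 3 repeats every 2 events.
These are the Tuesdays and Fridays of each week.
Next Tuesday: February 9, 2016.
The following Friday is February 12, 2016.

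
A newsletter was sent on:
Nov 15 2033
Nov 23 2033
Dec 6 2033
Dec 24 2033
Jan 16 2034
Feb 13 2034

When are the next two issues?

Intervals are 8, 13, 18, 23, 28 days — an arithmetic progression with common difference 5.
Next gap: 33 days. Feb 13 2034 + 33 days = Mar 18 2034.
Next gap: 38 days. Mar 18 2034 + 38 days = Apr 25 2034.

Mar 18 2034, Apr 25 2034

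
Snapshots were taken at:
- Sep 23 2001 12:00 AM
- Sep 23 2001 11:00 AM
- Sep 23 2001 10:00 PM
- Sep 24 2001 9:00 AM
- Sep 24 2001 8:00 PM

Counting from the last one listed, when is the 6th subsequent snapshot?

Sep 27 2001 2:00 PM

The interval is a steady 11 hours (11, 11, 11, 11).
Sep 24 2001 8:00 PM + 11 h = Sep 25 2001 7:00 AM.
Sep 25 2001 7:00 AM + 11 h = Sep 25 2001 6:00 PM.
Sep 25 2001 6:00 PM + 11 h = Sep 26 2001 5:00 AM.
Sep 26 2001 5:00 AM + 11 h = Sep 26 2001 4:00 PM.
Sep 26 2001 4:00 PM + 11 h = Sep 27 2001 3:00 AM.
Sep 27 2001 3:00 AM + 11 h = Sep 27 2001 2:00 PM.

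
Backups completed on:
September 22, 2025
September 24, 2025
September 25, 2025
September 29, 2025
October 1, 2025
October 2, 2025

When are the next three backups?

October 6, 2025; October 8, 2025; October 9, 2025

The gap pattern 2, 1, 4, 2, 1 repeats every 3 events.
These are the Mondays, Wednesdays and Thursdays of each week.
Next Monday: October 6, 2025.
The following Wednesday is October 8, 2025.
Next Thursday: October 9, 2025.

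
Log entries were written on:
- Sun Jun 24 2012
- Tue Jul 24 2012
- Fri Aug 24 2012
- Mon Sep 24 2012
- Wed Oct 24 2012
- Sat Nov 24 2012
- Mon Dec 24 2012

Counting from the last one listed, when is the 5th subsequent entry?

Fri May 24 2013

The day-of-month is always 24 (30, 31, 31, 30, 31, 30 days between events).
So this recurs on the 24th of each month.
January 2013: Thu Jan 24 2013.
Next: February 2013 → Sun Feb 24 2013.
Next: March 2013 → Sun Mar 24 2013.
Next: April 2013 → Wed Apr 24 2013.
May 2013: Fri May 24 2013.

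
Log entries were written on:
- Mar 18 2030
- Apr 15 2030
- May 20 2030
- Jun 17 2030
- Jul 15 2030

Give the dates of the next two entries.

All dates are Mondays, 28, 35, 28, 28 days apart.
Specifically, the 3rd Monday of each month.
3rd Monday of August 2030: Aug 19 2030.
September 2030 — 3rd Monday is Sep 16 2030.

Aug 19 2030, Sep 16 2030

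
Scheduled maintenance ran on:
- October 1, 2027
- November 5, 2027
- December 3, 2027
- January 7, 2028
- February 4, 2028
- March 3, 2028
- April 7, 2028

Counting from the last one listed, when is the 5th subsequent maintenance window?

September 1, 2028

All dates are Fridays, 35, 28, 35, 28, 28, 35 days apart.
Specifically, the 1st Friday of each month.
May 2028 — 1st Friday is May 5, 2028.
1st Friday of June 2028: June 2, 2028.
1st Friday of July 2028: July 7, 2028.
1st Friday of August 2028: August 4, 2028.
September 2028 — 1st Friday is September 1, 2028.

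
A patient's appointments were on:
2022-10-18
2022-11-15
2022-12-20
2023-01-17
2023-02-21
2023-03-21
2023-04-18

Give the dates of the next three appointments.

Gaps: 28, 35, 28, 35, 28, 28 days — a mix of 28 and 35. Every date is a Tuesday.
Each is the 3rd Tuesday of its month.
3rd Tuesday of May 2023: 2023-05-16.
June 2023 — 3rd Tuesday is 2023-06-20.
3rd Tuesday of July 2023: 2023-07-18.

2023-05-16, 2023-06-20, 2023-07-18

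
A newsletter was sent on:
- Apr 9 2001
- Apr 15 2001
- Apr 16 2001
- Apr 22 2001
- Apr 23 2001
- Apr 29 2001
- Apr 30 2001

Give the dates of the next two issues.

May 6 2001, May 7 2001

Gaps: 6, 1, 6, 1, 6, 1 days — not constant, but cyclic with period 2.
The events fall on every Monday and Sunday.
Next Sunday: May 6 2001.
The following Monday is May 7 2001.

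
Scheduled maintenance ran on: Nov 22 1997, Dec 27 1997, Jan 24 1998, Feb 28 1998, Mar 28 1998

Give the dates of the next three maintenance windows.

All dates are Saturdays, 35, 28, 35, 28 days apart.
Specifically, the 4th Saturday of each month.
4th Saturday of April 1998: Apr 25 1998.
May 1998 — 4th Saturday is May 23 1998.
4th Saturday of June 1998: Jun 27 1998.

Apr 25 1998, May 23 1998, Jun 27 1998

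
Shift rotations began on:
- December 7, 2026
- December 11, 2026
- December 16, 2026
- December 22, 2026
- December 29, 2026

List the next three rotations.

Gaps: 4, 5, 6, 7 days — each gap is 1 larger than the previous one.
Next gap: 8 days. December 29, 2026 + 8 days = January 6, 2027.
Next gap: 9 days. January 6, 2027 + 9 days = January 15, 2027.
Next gap: 10 days. January 15, 2027 + 10 days = January 25, 2027.

January 6, 2027; January 15, 2027; January 25, 2027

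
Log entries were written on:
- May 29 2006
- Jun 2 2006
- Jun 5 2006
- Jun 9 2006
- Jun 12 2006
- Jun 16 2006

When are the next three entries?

Jun 19 2006, Jun 23 2006, Jun 26 2006

Gaps: 4, 3, 4, 3, 4 days — not constant, but cyclic with period 2.
The events fall on every Monday and Friday.
Next Monday: Jun 19 2006.
Next Friday: Jun 23 2006.
Next Monday: Jun 26 2006.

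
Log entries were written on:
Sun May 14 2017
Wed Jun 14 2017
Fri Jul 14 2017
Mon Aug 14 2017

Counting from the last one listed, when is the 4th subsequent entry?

Thu Dec 14 2017

Gaps: 31, 30, 31 days — not constant. Every event is on the 14th of the month.
Pattern: the 14th of each month.
September 2017: Thu Sep 14 2017.
October 2017: Sat Oct 14 2017.
Next: November 2017 → Tue Nov 14 2017.
Next: December 2017 → Thu Dec 14 2017.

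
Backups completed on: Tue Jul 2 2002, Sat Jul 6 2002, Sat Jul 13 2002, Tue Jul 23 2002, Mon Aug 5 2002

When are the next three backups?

Intervals are 4, 7, 10, 13 days — an arithmetic progression with common difference 3.
Next gap: 16 days. Mon Aug 5 2002 + 16 days = Wed Aug 21 2002.
Next gap: 19 days. Wed Aug 21 2002 + 19 days = Mon Sep 9 2002.
Next gap: 22 days. Mon Sep 9 2002 + 22 days = Tue Oct 1 2002.

Wed Aug 21 2002, Mon Sep 9 2002, Tue Oct 1 2002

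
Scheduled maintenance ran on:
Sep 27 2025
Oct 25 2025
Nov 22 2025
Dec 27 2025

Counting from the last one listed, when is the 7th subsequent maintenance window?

These are Saturdays at 28- or 35-day spacing (28, 28, 35).
The pattern: 4th Saturday of the month.
January 2026 — 4th Saturday is Jan 24 2026.
February 2026 — 4th Saturday is Feb 28 2026.
March 2026 — 4th Saturday is Mar 28 2026.
4th Saturday of April 2026: Apr 25 2026.
4th Saturday of May 2026: May 23 2026.
June 2026 — 4th Saturday is Jun 27 2026.
4th Saturday of July 2026: Jul 25 2026.

Jul 25 2026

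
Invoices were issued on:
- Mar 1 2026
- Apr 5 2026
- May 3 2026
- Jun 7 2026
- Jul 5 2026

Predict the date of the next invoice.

Gaps: 35, 28, 35, 28 days — a mix of 28 and 35. Every date is a Sunday.
Each is the 1st Sunday of its month.
1st Sunday of August 2026: Aug 2 2026.

Aug 2 2026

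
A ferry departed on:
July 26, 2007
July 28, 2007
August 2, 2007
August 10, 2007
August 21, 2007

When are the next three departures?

September 4, 2007; September 21, 2007; October 11, 2007

Gaps: 2, 5, 8, 11 days — each gap is 3 larger than the previous one.
Next gap: 14 days. August 21, 2007 + 14 days = September 4, 2007.
Next gap: 17 days. September 4, 2007 + 17 days = September 21, 2007.
Next gap: 20 days. September 21, 2007 + 20 days = October 11, 2007.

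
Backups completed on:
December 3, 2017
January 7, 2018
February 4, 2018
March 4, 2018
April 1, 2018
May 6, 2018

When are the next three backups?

These are Sundays at 28- or 35-day spacing (35, 28, 28, 28, 35).
The pattern: 1st Sunday of the month.
June 2018 — 1st Sunday is June 3, 2018.
1st Sunday of July 2018: July 1, 2018.
August 2018 — 1st Sunday is August 5, 2018.

June 3, 2018; July 1, 2018; August 5, 2018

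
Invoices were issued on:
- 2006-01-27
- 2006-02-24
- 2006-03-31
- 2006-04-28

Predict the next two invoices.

2006-05-26, 2006-06-30

Every date is a Friday; gaps 28, 35, 28 days.
Each is the last Friday of its month (at least one falls on the 29th or later, ruling out '4th Friday').
May 2006 ends with Friday 2006-05-26.
Last Friday of June 2006: 2006-06-30.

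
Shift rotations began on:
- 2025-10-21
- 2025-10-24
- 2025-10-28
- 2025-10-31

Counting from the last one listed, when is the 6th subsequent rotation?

Every event lands on a Tuesday or Friday (gaps cycle 3, 4, 3).
So the schedule is: every Tuesday and Friday.
The following Tuesday is 2025-11-04.
The following Friday is 2025-11-07.
Next Tuesday: 2025-11-11.
Next Friday: 2025-11-14.
The following Tuesday is 2025-11-18.
Next Friday: 2025-11-21.

2025-11-21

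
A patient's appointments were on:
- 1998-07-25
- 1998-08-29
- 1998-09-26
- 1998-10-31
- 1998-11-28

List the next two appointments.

Every date is a Saturday; gaps 35, 28, 35, 28 days.
Each is the last Saturday of its month (at least one falls on the 29th or later, ruling out '4th Saturday').
Last Saturday of December 1998: 1998-12-26.
Last Saturday of January 1999: 1999-01-30.

1998-12-26, 1999-01-30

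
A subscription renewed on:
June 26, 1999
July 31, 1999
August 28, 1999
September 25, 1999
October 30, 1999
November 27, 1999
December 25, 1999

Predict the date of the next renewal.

These are Saturdays with 35, 28, 28, 35, 28, 28-day gaps.
Each is the final Saturday of its month — July 31, 1999 is past the 28th, so '4th Saturday' doesn't fit.
January 2000 ends with Saturday January 29, 2000.

January 29, 2000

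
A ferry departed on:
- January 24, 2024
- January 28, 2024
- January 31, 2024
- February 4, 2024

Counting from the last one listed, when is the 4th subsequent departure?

Gaps: 4, 3, 4 days — not constant, but cyclic with period 2.
The events fall on every Wednesday and Sunday.
Next Wednesday: February 7, 2024.
The following Sunday is February 11, 2024.
The following Wednesday is February 14, 2024.
The following Sunday is February 18, 2024.

February 18, 2024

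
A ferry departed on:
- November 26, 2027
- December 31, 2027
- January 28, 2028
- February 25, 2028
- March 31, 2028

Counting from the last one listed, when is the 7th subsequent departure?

Every date is a Friday; gaps 35, 28, 28, 35 days.
Each is the last Friday of its month (at least one falls on the 29th or later, ruling out '4th Friday').
Last Friday of April 2028: April 28, 2028.
May 2028 ends with Friday May 26, 2028.
Last Friday of June 2028: June 30, 2028.
July 2028 ends with Friday July 28, 2028.
Last Friday of August 2028: August 25, 2028.
September 2028 ends with Friday September 29, 2028.
October 2028 ends with Friday October 27, 2028.

October 27, 2028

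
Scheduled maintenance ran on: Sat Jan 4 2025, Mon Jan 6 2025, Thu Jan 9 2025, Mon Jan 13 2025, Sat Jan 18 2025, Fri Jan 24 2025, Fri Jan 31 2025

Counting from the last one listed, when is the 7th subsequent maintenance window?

Gaps: 2, 3, 4, 5, 6, 7 days — each gap is 1 larger than the previous one.
Next gap: 8 days. Fri Jan 31 2025 + 8 days = Sat Feb 8 2025.
Next gap: 9 days. Sat Feb 8 2025 + 9 days = Mon Feb 17 2025.
Next gap: 10 days. Mon Feb 17 2025 + 10 days = Thu Feb 27 2025.
Next gap: 11 days. Thu Feb 27 2025 + 11 days = Mon Mar 10 2025.
Next gap: 12 days. Mon Mar 10 2025 + 12 days = Sat Mar 22 2025.
Next gap: 13 days. Sat Mar 22 2025 + 13 days = Fri Apr 4 2025.
Next gap: 14 days. Fri Apr 4 2025 + 14 days = Fri Apr 18 2025.

Fri Apr 18 2025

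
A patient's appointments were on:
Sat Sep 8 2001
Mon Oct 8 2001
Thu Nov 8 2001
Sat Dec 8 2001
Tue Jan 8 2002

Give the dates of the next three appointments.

Fri Feb 8 2002, Fri Mar 8 2002, Mon Apr 8 2002

Gaps: 30, 31, 30, 31 days — not constant. Every event is on the 8th of the month.
Pattern: the 8th of each month.
Next: February 2002 → Fri Feb 8 2002.
Next: March 2002 → Fri Mar 8 2002.
Next: April 2002 → Mon Apr 8 2002.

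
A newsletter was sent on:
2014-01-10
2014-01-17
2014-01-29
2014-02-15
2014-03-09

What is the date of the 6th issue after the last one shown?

The spacing grows by 5 each time: 7, 12, 17, 22 days.
Next gap: 27 days. 2014-03-09 + 27 days = 2014-04-05.
Next gap: 32 days. 2014-04-05 + 32 days = 2014-05-07.
Next gap: 37 days. 2014-05-07 + 37 days = 2014-06-13.
Next gap: 42 days. 2014-06-13 + 42 days = 2014-07-25.
Next gap: 47 days. 2014-07-25 + 47 days = 2014-09-10.
Next gap: 52 days. 2014-09-10 + 52 days = 2014-11-01.

2014-11-01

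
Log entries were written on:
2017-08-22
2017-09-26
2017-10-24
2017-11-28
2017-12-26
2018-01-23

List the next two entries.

2018-02-27, 2018-03-27

All dates are Tuesdays, 35, 28, 35, 28, 28 days apart.
Specifically, the 4th Tuesday of each month.
February 2018 — 4th Tuesday is 2018-02-27.
March 2018 — 4th Tuesday is 2018-03-27.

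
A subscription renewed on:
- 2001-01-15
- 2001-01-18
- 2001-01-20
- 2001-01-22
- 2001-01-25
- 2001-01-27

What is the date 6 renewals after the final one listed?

2001-02-10

Gaps: 3, 2, 2, 3, 2 days — not constant, but cyclic with period 3.
The events fall on every Monday, Thursday and Saturday.
The following Monday is 2001-01-29.
Next Thursday: 2001-02-01.
Next Saturday: 2001-02-03.
Next Monday: 2001-02-05.
Next Thursday: 2001-02-08.
Next Saturday: 2001-02-10.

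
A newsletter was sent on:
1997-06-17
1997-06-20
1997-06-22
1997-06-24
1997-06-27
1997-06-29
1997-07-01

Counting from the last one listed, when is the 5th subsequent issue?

1997-07-13

The gap pattern 3, 2, 2, 3, 2, 2 repeats every 3 events.
These are the Tuesdays, Fridays and Sundays of each week.
The following Friday is 1997-07-04.
Next Sunday: 1997-07-06.
The following Tuesday is 1997-07-08.
The following Friday is 1997-07-11.
The following Sunday is 1997-07-13.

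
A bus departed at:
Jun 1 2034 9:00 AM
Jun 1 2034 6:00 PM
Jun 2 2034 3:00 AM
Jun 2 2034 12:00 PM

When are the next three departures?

Gaps: 9, 9, 9 hours — each event is 9 hours after the previous one.
Jun 2 2034 12:00 PM + 9 h = Jun 2 2034 9:00 PM.
Jun 2 2034 9:00 PM + 9 h = Jun 3 2034 6:00 AM.
Jun 3 2034 6:00 AM + 9 h = Jun 3 2034 3:00 PM.

Jun 2 2034 9:00 PM, Jun 3 2034 6:00 AM, Jun 3 2034 3:00 PM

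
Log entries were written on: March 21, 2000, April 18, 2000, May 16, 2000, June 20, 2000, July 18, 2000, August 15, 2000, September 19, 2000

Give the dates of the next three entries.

All dates are Tuesdays, 28, 28, 35, 28, 28, 35 days apart.
Specifically, the 3rd Tuesday of each month.
October 2000 — 3rd Tuesday is October 17, 2000.
3rd Tuesday of November 2000: November 21, 2000.
3rd Tuesday of December 2000: December 19, 2000.

October 17, 2000; November 21, 2000; December 19, 2000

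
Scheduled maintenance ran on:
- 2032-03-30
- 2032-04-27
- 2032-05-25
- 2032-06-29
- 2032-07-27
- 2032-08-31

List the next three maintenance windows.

All Tuesdays; the gaps (28, 28, 35, 28, 35) vary with month length.
This is the last Tuesday of each month.
Last Tuesday of September 2032: 2032-09-28.
Last Tuesday of October 2032: 2032-10-26.
November 2032 ends with Tuesday 2032-11-30.

2032-09-28, 2032-10-26, 2032-11-30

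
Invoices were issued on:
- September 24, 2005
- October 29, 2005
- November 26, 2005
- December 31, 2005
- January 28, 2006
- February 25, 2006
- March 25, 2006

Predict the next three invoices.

All Saturdays; the gaps (35, 28, 35, 28, 28, 28) vary with month length.
This is the last Saturday of each month.
Last Saturday of April 2006: April 29, 2006.
Last Saturday of May 2006: May 27, 2006.
Last Saturday of June 2006: June 24, 2006.

April 29, 2006; May 27, 2006; June 24, 2006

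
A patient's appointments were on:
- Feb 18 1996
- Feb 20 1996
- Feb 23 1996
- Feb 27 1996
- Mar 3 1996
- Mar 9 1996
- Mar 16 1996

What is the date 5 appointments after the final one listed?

May 5 1996

Intervals are 2, 3, 4, 5, 6, 7 days — an arithmetic progression with common difference 1.
Next gap: 8 days. Mar 16 1996 + 8 days = Mar 24 1996.
Next gap: 9 days. Mar 24 1996 + 9 days = Apr 2 1996.
Next gap: 10 days. Apr 2 1996 + 10 days = Apr 12 1996.
Next gap: 11 days. Apr 12 1996 + 11 days = Apr 23 1996.
Next gap: 12 days. Apr 23 1996 + 12 days = May 5 1996.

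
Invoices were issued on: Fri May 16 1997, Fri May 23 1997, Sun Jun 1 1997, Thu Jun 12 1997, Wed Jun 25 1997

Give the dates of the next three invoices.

Thu Jul 10 1997, Sun Jul 27 1997, Fri Aug 15 1997

Intervals are 7, 9, 11, 13 days — an arithmetic progression with common difference 2.
Next gap: 15 days. Wed Jun 25 1997 + 15 days = Thu Jul 10 1997.
Next gap: 17 days. Thu Jul 10 1997 + 17 days = Sun Jul 27 1997.
Next gap: 19 days. Sun Jul 27 1997 + 19 days = Fri Aug 15 1997.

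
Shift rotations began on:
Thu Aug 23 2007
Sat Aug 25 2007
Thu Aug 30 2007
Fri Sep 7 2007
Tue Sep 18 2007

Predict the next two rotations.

Gaps: 2, 5, 8, 11 days — each gap is 3 larger than the previous one.
Next gap: 14 days. Tue Sep 18 2007 + 14 days = Tue Oct 2 2007.
Next gap: 17 days. Tue Oct 2 2007 + 17 days = Fri Oct 19 2007.

Tue Oct 2 2007, Fri Oct 19 2007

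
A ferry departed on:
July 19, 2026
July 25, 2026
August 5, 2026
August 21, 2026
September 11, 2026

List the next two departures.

October 7, 2026; November 7, 2026

The spacing grows by 5 each time: 6, 11, 16, 21 days.
Next gap: 26 days. September 11, 2026 + 26 days = October 7, 2026.
Next gap: 31 days. October 7, 2026 + 31 days = November 7, 2026.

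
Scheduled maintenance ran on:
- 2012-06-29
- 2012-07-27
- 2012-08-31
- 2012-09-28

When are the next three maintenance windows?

2012-10-26, 2012-11-30, 2012-12-28

Every date is a Friday; gaps 28, 35, 28 days.
Each is the last Friday of its month (at least one falls on the 29th or later, ruling out '4th Friday').
Last Friday of October 2012: 2012-10-26.
November 2012 ends with Friday 2012-11-30.
Last Friday of December 2012: 2012-12-28.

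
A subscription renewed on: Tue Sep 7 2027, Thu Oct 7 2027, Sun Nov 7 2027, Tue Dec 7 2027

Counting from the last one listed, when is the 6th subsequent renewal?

Wed Jun 7 2028

The day-of-month is always 7 (30, 31, 30 days between events).
So this recurs on the 7th of each month.
Next: January 2028 → Fri Jan 7 2028.
Next: February 2028 → Mon Feb 7 2028.
Next: March 2028 → Tue Mar 7 2028.
Next: April 2028 → Fri Apr 7 2028.
Next: May 2028 → Sun May 7 2028.
Next: June 2028 → Wed Jun 7 2028.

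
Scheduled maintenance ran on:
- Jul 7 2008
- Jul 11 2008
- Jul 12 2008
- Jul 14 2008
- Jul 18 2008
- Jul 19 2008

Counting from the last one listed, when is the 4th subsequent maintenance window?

Jul 28 2008

Gaps: 4, 1, 2, 4, 1 days — not constant, but cyclic with period 3.
The events fall on every Monday, Friday and Saturday.
Next Monday: Jul 21 2008.
Next Friday: Jul 25 2008.
Next Saturday: Jul 26 2008.
The following Monday is Jul 28 2008.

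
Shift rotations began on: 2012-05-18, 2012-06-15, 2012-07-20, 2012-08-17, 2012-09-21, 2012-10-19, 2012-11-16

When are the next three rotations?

These are Fridays at 28- or 35-day spacing (28, 35, 28, 35, 28, 28).
The pattern: 3rd Friday of the month.
3rd Friday of December 2012: 2012-12-21.
January 2013 — 3rd Friday is 2013-01-18.
February 2013 — 3rd Friday is 2013-02-15.

2012-12-21, 2013-01-18, 2013-02-15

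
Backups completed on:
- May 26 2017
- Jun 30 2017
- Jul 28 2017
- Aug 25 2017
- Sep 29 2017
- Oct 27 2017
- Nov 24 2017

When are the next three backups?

Dec 29 2017, Jan 26 2018, Feb 23 2018

All Fridays; the gaps (35, 28, 28, 35, 28, 28) vary with month length.
This is the last Friday of each month.
Last Friday of December 2017: Dec 29 2017.
Last Friday of January 2018: Jan 26 2018.
February 2018 ends with Friday Feb 23 2018.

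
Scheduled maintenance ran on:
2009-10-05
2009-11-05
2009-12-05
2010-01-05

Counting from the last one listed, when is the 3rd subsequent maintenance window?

The day-of-month is always 5 (31, 30, 31 days between events).
So this recurs on the 5th of each month.
February 2010: 2010-02-05.
Next: March 2010 → 2010-03-05.
Next: April 2010 → 2010-04-05.

2010-04-05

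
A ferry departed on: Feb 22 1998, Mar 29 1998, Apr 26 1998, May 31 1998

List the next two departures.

Jun 28 1998, Jul 26 1998

Every date is a Sunday; gaps 35, 28, 35 days.
Each is the last Sunday of its month (at least one falls on the 29th or later, ruling out '4th Sunday').
June 1998 ends with Sunday Jun 28 1998.
Last Sunday of July 1998: Jul 26 1998.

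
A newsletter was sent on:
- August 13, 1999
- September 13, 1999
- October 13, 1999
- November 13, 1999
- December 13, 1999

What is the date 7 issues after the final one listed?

Gaps: 31, 30, 31, 30 days — not constant. Every event is on the 13th of the month.
Pattern: the 13th of each month.
Next: January 2000 → January 13, 2000.
February 2000: February 13, 2000.
Next: March 2000 → March 13, 2000.
Next: April 2000 → April 13, 2000.
Next: May 2000 → May 13, 2000.
Next: June 2000 → June 13, 2000.
Next: July 2000 → July 13, 2000.

July 13, 2000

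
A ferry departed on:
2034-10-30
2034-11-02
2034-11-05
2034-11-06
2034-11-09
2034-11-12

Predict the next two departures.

2034-11-13, 2034-11-16

Gaps: 3, 3, 1, 3, 3 days — not constant, but cyclic with period 3.
The events fall on every Monday, Thursday and Sunday.
Next Monday: 2034-11-13.
The following Thursday is 2034-11-16.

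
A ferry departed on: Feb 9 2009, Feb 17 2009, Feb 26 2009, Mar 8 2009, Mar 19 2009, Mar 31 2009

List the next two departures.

Apr 13 2009, Apr 27 2009

The spacing grows by 1 each time: 8, 9, 10, 11, 12 days.
Next gap: 13 days. Mar 31 2009 + 13 days = Apr 13 2009.
Next gap: 14 days. Apr 13 2009 + 14 days = Apr 27 2009.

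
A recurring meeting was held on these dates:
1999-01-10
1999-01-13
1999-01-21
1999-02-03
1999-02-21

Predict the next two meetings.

1999-03-16, 1999-04-13

Intervals are 3, 8, 13, 18 days — an arithmetic progression with common difference 5.
Next gap: 23 days. 1999-02-21 + 23 days = 1999-03-16.
Next gap: 28 days. 1999-03-16 + 28 days = 1999-04-13.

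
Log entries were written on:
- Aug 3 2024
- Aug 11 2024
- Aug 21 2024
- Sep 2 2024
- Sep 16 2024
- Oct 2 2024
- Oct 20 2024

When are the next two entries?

Gaps: 8, 10, 12, 14, 16, 18 days — each gap is 2 larger than the previous one.
Next gap: 20 days. Oct 20 2024 + 20 days = Nov 9 2024.
Next gap: 22 days. Nov 9 2024 + 22 days = Dec 1 2024.

Nov 9 2024, Dec 1 2024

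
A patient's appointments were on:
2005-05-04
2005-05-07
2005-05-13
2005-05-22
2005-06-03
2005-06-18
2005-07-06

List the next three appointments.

The spacing grows by 3 each time: 3, 6, 9, 12, 15, 18 days.
Next gap: 21 days. 2005-07-06 + 21 days = 2005-07-27.
Next gap: 24 days. 2005-07-27 + 24 days = 2005-08-20.
Next gap: 27 days. 2005-08-20 + 27 days = 2005-09-16.

2005-07-27, 2005-08-20, 2005-09-16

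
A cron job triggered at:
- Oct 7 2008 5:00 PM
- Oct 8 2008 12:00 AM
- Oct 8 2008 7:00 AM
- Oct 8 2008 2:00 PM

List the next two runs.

Oct 8 2008 9:00 PM, Oct 9 2008 4:00 AM

Gaps: 7, 7, 7 hours — each event is 7 hours after the previous one.
Oct 8 2008 2:00 PM + 7 h = Oct 8 2008 9:00 PM.
Oct 8 2008 9:00 PM + 7 h = Oct 9 2008 4:00 AM.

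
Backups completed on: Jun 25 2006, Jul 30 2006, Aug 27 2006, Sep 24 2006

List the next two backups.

These are Sundays with 35, 28, 28-day gaps.
Each is the final Sunday of its month — Jul 30 2006 is past the 28th, so '4th Sunday' doesn't fit.
Last Sunday of October 2006: Oct 29 2006.
Last Sunday of November 2006: Nov 26 2006.

Oct 29 2006, Nov 26 2006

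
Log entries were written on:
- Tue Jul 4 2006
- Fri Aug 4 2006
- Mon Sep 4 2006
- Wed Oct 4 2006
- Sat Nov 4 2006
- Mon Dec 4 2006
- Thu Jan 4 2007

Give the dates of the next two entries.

Gaps: 31, 31, 30, 31, 30, 31 days — not constant. Every event is on the 4th of the month.
Pattern: the 4th of each month.
Next: February 2007 → Sun Feb 4 2007.
Next: March 2007 → Sun Mar 4 2007.

Sun Feb 4 2007, Sun Mar 4 2007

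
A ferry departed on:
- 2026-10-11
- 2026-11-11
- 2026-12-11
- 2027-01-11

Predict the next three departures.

2027-02-11, 2027-03-11, 2027-04-11

The day-of-month is always 11 (31, 30, 31 days between events).
So this recurs on the 11th of each month.
February 2027: 2027-02-11.
March 2027: 2027-03-11.
April 2027: 2027-04-11.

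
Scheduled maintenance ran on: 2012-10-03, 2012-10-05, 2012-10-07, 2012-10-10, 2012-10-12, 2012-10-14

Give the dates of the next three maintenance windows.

The gap pattern 2, 2, 3, 2, 2 repeats every 3 events.
These are the Wednesdays, Fridays and Sundays of each week.
The following Wednesday is 2012-10-17.
The following Friday is 2012-10-19.
Next Sunday: 2012-10-21.

2012-10-17, 2012-10-19, 2012-10-21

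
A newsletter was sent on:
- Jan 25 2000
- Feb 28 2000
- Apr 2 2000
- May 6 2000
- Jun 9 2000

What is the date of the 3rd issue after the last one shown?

Gaps between consecutive events: 34, 34, 34, 34 days — a constant 34-day interval.
Jun 9 2000 + 34 days = Jul 13 2000.
Jul 13 2000 + 34 days = Aug 16 2000.
Aug 16 2000 + 34 days = Sep 19 2000.

Sep 19 2000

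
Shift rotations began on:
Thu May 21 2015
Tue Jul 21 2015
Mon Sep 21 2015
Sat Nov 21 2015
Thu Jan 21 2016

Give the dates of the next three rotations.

The day-of-month is always 21 (61, 62, 61, 61 days between events).
So this recurs on the 21st of every 2 months.
Next: March 2016 → Mon Mar 21 2016.
Next: May 2016 → Sat May 21 2016.
July 2016: Thu Jul 21 2016.

Mon Mar 21 2016, Sat May 21 2016, Thu Jul 21 2016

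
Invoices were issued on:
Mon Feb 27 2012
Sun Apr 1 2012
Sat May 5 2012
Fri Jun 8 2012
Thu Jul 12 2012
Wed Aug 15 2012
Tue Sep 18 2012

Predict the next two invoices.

Mon Oct 22 2012, Sun Nov 25 2012

Gaps between consecutive events: 34, 34, 34, 34, 34, 34 days — a constant 34-day interval.
Tue Sep 18 2012 + 34 days = Mon Oct 22 2012.
Mon Oct 22 2012 + 34 days = Sun Nov 25 2012.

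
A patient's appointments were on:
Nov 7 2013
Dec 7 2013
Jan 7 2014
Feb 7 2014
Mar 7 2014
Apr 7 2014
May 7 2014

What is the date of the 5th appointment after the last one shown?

Gaps: 30, 31, 31, 28, 31, 30 days — not constant. Every event is on the 7th of the month.
Pattern: the 7th of each month.
June 2014: Jun 7 2014.
July 2014: Jul 7 2014.
August 2014: Aug 7 2014.
September 2014: Sep 7 2014.
Next: October 2014 → Oct 7 2014.

Oct 7 2014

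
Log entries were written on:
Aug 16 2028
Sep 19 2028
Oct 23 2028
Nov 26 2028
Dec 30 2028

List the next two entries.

Feb 2 2029, Mar 8 2029

Every event comes 34 days after the last (34, 34, 34, 34).
Dec 30 2028 + 34 days = Feb 2 2029.
Feb 2 2029 + 34 days = Mar 8 2029.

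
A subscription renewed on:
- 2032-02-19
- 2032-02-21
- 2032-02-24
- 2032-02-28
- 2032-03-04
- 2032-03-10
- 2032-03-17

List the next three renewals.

Intervals are 2, 3, 4, 5, 6, 7 days — an arithmetic progression with common difference 1.
Next gap: 8 days. 2032-03-17 + 8 days = 2032-03-25.
Next gap: 9 days. 2032-03-25 + 9 days = 2032-04-03.
Next gap: 10 days. 2032-04-03 + 10 days = 2032-04-13.

2032-03-25, 2032-04-03, 2032-04-13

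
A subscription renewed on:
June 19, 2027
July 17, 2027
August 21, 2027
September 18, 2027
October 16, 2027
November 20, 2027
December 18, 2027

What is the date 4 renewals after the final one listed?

April 15, 2028

Gaps: 28, 35, 28, 28, 35, 28 days — a mix of 28 and 35. Every date is a Saturday.
Each is the 3rd Saturday of its month.
3rd Saturday of January 2028: January 15, 2028.
February 2028 — 3rd Saturday is February 19, 2028.
3rd Saturday of March 2028: March 18, 2028.
3rd Saturday of April 2028: April 15, 2028.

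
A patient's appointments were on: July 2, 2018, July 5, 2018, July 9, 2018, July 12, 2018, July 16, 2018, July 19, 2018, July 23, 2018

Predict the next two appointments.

Every event lands on a Monday or Thursday (gaps cycle 3, 4, 3, 4, 3, 4).
So the schedule is: every Monday and Thursday.
Next Thursday: July 26, 2018.
Next Monday: July 30, 2018.

July 26, 2018; July 30, 2018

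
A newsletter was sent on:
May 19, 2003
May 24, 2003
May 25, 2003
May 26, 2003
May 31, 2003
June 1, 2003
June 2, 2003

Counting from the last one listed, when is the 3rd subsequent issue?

June 9, 2003

Every event lands on a Monday or Saturday or Sunday (gaps cycle 5, 1, 1, 5, 1, 1).
So the schedule is: every Monday, Saturday and Sunday.
The following Saturday is June 7, 2003.
The following Sunday is June 8, 2003.
Next Monday: June 9, 2003.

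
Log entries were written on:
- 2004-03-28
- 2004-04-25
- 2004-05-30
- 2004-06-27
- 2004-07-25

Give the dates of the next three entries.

2004-08-29, 2004-09-26, 2004-10-31

Every date is a Sunday; gaps 28, 35, 28, 28 days.
Each is the last Sunday of its month (at least one falls on the 29th or later, ruling out '4th Sunday').
August 2004 ends with Sunday 2004-08-29.
Last Sunday of September 2004: 2004-09-26.
Last Sunday of October 2004: 2004-10-31.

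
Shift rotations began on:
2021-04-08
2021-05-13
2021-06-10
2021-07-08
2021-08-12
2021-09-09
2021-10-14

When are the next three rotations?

2021-11-11, 2021-12-09, 2022-01-13

Gaps: 35, 28, 28, 35, 28, 35 days — a mix of 28 and 35. Every date is a Thursday.
Each is the 2nd Thursday of its month.
2nd Thursday of November 2021: 2021-11-11.
December 2021 — 2nd Thursday is 2021-12-09.
2nd Thursday of January 2022: 2022-01-13.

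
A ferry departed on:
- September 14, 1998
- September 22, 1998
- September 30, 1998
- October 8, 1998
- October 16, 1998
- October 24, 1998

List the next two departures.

Gaps between consecutive events: 8, 8, 8, 8, 8 days — a constant 8-day interval.
October 24, 1998 + 8 days = November 1, 1998.
November 1, 1998 + 8 days = November 9, 1998.

November 1, 1998; November 9, 1998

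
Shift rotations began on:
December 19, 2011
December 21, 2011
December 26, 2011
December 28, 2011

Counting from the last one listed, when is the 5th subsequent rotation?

Gaps: 2, 5, 2 days — not constant, but cyclic with period 2.
The events fall on every Monday and Wednesday.
The following Monday is January 2, 2012.
Next Wednesday: January 4, 2012.
Next Monday: January 9, 2012.
The following Wednesday is January 11, 2012.
The following Monday is January 16, 2012.

January 16, 2012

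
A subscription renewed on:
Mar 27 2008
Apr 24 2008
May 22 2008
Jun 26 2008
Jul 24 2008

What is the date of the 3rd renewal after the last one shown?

Oct 23 2008

All dates are Thursdays, 28, 28, 35, 28 days apart.
Specifically, the 4th Thursday of each month.
4th Thursday of August 2008: Aug 28 2008.
September 2008 — 4th Thursday is Sep 25 2008.
4th Thursday of October 2008: Oct 23 2008.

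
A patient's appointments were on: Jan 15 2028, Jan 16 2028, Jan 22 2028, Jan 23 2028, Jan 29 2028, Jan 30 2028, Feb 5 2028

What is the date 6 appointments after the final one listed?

Gaps: 1, 6, 1, 6, 1, 6 days — not constant, but cyclic with period 2.
The events fall on every Saturday and Sunday.
Next Sunday: Feb 6 2028.
Next Saturday: Feb 12 2028.
The following Sunday is Feb 13 2028.
The following Saturday is Feb 19 2028.
The following Sunday is Feb 20 2028.
The following Saturday is Feb 26 2028.

Feb 26 2028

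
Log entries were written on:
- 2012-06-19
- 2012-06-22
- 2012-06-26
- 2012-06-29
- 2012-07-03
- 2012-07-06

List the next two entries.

2012-07-10, 2012-07-13

Gaps: 3, 4, 3, 4, 3 days — not constant, but cyclic with period 2.
The events fall on every Tuesday and Friday.
Next Tuesday: 2012-07-10.
The following Friday is 2012-07-13.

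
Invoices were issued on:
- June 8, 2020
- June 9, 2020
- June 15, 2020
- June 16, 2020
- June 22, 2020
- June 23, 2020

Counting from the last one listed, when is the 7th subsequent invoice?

July 20, 2020

Gaps: 1, 6, 1, 6, 1 days — not constant, but cyclic with period 2.
The events fall on every Monday and Tuesday.
Next Monday: June 29, 2020.
The following Tuesday is June 30, 2020.
The following Monday is July 6, 2020.
The following Tuesday is July 7, 2020.
Next Monday: July 13, 2020.
The following Tuesday is July 14, 2020.
The following Monday is July 20, 2020.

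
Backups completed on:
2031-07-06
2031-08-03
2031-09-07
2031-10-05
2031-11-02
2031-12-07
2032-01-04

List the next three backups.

2032-02-01, 2032-03-07, 2032-04-04

These are Sundays at 28- or 35-day spacing (28, 35, 28, 28, 35, 28).
The pattern: 1st Sunday of the month.
1st Sunday of February 2032: 2032-02-01.
1st Sunday of March 2032: 2032-03-07.
1st Sunday of April 2032: 2032-04-04.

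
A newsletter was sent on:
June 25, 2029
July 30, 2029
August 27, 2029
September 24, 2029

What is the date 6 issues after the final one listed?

Every date is a Monday; gaps 35, 28, 28 days.
Each is the last Monday of its month (at least one falls on the 29th or later, ruling out '4th Monday').
October 2029 ends with Monday October 29, 2029.
November 2029 ends with Monday November 26, 2029.
December 2029 ends with Monday December 31, 2029.
January 2030 ends with Monday January 28, 2030.
February 2030 ends with Monday February 25, 2030.
Last Monday of March 2030: March 25, 2030.

March 25, 2030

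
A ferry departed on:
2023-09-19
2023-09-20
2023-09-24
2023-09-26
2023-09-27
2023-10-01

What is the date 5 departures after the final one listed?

The gap pattern 1, 4, 2, 1, 4 repeats every 3 events.
These are the Tuesdays, Wednesdays and Sundays of each week.
The following Tuesday is 2023-10-03.
The following Wednesday is 2023-10-04.
Next Sunday: 2023-10-08.
The following Tuesday is 2023-10-10.
Next Wednesday: 2023-10-11.

2023-10-11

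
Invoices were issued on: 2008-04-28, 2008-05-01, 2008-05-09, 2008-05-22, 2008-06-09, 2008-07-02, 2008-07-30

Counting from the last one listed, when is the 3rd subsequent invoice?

Gaps: 3, 8, 13, 18, 23, 28 days — each gap is 5 larger than the previous one.
Next gap: 33 days. 2008-07-30 + 33 days = 2008-09-01.
Next gap: 38 days. 2008-09-01 + 38 days = 2008-10-09.
Next gap: 43 days. 2008-10-09 + 43 days = 2008-11-21.

2008-11-21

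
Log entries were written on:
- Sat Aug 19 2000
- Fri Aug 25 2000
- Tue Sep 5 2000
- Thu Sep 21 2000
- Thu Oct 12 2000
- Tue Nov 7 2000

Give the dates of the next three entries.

Fri Dec 8 2000, Sat Jan 13 2001, Fri Feb 23 2001

Gaps: 6, 11, 16, 21, 26 days — each gap is 5 larger than the previous one.
Next gap: 31 days. Tue Nov 7 2000 + 31 days = Fri Dec 8 2000.
Next gap: 36 days. Fri Dec 8 2000 + 36 days = Sat Jan 13 2001.
Next gap: 41 days. Sat Jan 13 2001 + 41 days = Fri Feb 23 2001.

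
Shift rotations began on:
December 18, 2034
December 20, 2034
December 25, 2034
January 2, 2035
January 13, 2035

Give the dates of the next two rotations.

January 27, 2035; February 13, 2035

The spacing grows by 3 each time: 2, 5, 8, 11 days.
Next gap: 14 days. January 13, 2035 + 14 days = January 27, 2035.
Next gap: 17 days. January 27, 2035 + 17 days = February 13, 2035.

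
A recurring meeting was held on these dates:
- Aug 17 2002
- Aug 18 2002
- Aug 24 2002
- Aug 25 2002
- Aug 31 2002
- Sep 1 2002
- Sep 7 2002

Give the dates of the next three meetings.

Sep 8 2002, Sep 14 2002, Sep 15 2002

Every event lands on a Saturday or Sunday (gaps cycle 1, 6, 1, 6, 1, 6).
So the schedule is: every Saturday and Sunday.
Next Sunday: Sep 8 2002.
Next Saturday: Sep 14 2002.
The following Sunday is Sep 15 2002.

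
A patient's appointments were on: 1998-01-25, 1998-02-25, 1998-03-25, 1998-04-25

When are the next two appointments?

1998-05-25, 1998-06-25

Each date is the 25th; the gaps (31, 28, 31) track the month lengths.
The rule is the 25th of each month.
May 1998: 1998-05-25.
Next: June 1998 → 1998-06-25.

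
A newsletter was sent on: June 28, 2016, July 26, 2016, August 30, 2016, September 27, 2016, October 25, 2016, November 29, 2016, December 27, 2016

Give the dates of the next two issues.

January 31, 2017; February 28, 2017

All Tuesdays; the gaps (28, 35, 28, 28, 35, 28) vary with month length.
This is the last Tuesday of each month.
January 2017 ends with Tuesday January 31, 2017.
February 2017 ends with Tuesday February 28, 2017.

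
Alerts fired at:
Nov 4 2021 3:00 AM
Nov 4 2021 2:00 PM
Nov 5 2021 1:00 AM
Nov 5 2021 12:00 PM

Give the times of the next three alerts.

Nov 5 2021 11:00 PM, Nov 6 2021 10:00 AM, Nov 6 2021 9:00 PM

Spacing: 11, 11, 11 h — constant 11 h.
Nov 5 2021 12:00 PM + 11 h = Nov 5 2021 11:00 PM.
Nov 5 2021 11:00 PM + 11 h = Nov 6 2021 10:00 AM.
Nov 6 2021 10:00 AM + 11 h = Nov 6 2021 9:00 PM.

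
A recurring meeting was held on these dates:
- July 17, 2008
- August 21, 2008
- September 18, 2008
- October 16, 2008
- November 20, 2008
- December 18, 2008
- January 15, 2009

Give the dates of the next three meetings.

February 19, 2009; March 19, 2009; April 16, 2009

Gaps: 35, 28, 28, 35, 28, 28 days — a mix of 28 and 35. Every date is a Thursday.
Each is the 3rd Thursday of its month.
3rd Thursday of February 2009: February 19, 2009.
March 2009 — 3rd Thursday is March 19, 2009.
3rd Thursday of April 2009: April 16, 2009.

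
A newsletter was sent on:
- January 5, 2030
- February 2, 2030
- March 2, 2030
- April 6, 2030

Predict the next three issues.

All dates are Saturdays, 28, 28, 35 days apart.
Specifically, the 1st Saturday of each month.
1st Saturday of May 2030: May 4, 2030.
1st Saturday of June 2030: June 1, 2030.
1st Saturday of July 2030: July 6, 2030.

May 4, 2030; June 1, 2030; July 6, 2030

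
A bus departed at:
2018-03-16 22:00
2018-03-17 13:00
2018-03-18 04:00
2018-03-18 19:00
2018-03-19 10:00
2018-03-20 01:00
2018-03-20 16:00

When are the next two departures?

The interval is a steady 15 hours (15, 15, 15, 15, 15, 15).
2018-03-20 16:00 + 15 h = 2018-03-21 07:00.
2018-03-21 07:00 + 15 h = 2018-03-21 22:00.

2018-03-21 07:00, 2018-03-21 22:00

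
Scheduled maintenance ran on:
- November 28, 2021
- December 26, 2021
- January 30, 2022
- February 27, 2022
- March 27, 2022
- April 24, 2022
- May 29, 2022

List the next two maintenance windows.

June 26, 2022; July 31, 2022

All Sundays; the gaps (28, 35, 28, 28, 28, 35) vary with month length.
This is the last Sunday of each month.
Last Sunday of June 2022: June 26, 2022.
July 2022 ends with Sunday July 31, 2022.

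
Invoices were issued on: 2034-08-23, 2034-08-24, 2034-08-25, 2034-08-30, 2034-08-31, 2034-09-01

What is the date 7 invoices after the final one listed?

2034-09-20

The gap pattern 1, 1, 5, 1, 1 repeats every 3 events.
These are the Wednesdays, Thursdays and Fridays of each week.
The following Wednesday is 2034-09-06.
Next Thursday: 2034-09-07.
Next Friday: 2034-09-08.
The following Wednesday is 2034-09-13.
Next Thursday: 2034-09-14.
Next Friday: 2034-09-15.
Next Wednesday: 2034-09-20.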